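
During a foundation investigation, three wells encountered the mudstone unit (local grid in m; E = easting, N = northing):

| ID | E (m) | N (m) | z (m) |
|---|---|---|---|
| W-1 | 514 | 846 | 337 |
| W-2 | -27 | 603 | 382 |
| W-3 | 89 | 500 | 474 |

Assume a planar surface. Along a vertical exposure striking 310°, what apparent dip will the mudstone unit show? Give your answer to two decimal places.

Let the plane be z = a·E + b·N + c.
W-2−W-1: −541a − 243b = 45;  W-3−W-1: −425a − 346b = 137.
Solving gives a = 0.21119, b = −0.65536.
Unit vector along 310° is (sin 310°, cos 310°) = (-0.7660, 0.6428).
Slope in that direction = a·(-0.7660) + b·(0.6428) = −0.58304.
Apparent dip = arctan|0.58304| = 30.24° (true dip is 34.5°, so apparent ≤ true as expected).

30.24°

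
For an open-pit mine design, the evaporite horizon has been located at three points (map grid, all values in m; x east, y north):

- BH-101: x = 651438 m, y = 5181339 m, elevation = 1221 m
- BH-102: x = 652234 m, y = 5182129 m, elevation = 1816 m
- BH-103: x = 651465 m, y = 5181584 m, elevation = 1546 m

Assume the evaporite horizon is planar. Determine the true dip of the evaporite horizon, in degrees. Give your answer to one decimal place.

56.9°

Let the plane be z = a·x + b·y + c.
BH-102−BH-101: 796a + 790b = 595;  BH-103−BH-101: 27a + 245b = 325.
Solving gives a = −0.63893, b = 1.39694.
Gradient magnitude |∇z| = √(a² + b²) = √(0.40823 + 1.95145) = 1.53612.
True dip = arctan(1.53612) = 56.9°, dipping toward SSE (azimuth ≈ 155°).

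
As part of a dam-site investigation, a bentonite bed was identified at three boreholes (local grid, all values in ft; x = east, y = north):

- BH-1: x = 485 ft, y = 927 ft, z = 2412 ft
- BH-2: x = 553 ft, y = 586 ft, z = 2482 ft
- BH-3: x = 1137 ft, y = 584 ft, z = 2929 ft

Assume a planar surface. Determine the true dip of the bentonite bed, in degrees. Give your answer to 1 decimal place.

Let the plane be z = a·x + b·y + c.
BH-2−BH-1: 68a − 341b = 70;  BH-3−BH-1: 652a − 343b = 517.
Solving gives a = 0.76523, b = −0.05268.
Gradient magnitude |∇z| = √(a² + b²) = √(0.58558 + 0.00278) = 0.76704.
True dip = arctan(0.76704) = 37.5°, dipping toward W (azimuth ≈ 274°).

37.5°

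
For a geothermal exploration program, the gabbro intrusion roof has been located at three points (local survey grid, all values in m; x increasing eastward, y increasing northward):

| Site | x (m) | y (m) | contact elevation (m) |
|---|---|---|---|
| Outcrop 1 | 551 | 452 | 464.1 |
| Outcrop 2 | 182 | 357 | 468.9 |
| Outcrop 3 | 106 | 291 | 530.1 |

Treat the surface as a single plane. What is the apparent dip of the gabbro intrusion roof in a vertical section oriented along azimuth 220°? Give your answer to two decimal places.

Two edge vectors: Outcrop 1→Outcrop 2 = (-369, -95, 4.8), Outcrop 1→Outcrop 3 = (-445, -161, 66).
Normal n = (Outcrop 1→Outcrop 2) × (Outcrop 1→Outcrop 3) = (-5497.2, 22218, 17134).
So ∂z/∂x = −n_x/n_z = 0.32084 and ∂z/∂y = −n_y/n_z = −1.29672.
Unit vector along 220° is (sin 220°, cos 220°) = (-0.6428, -0.7660).
Slope in that direction = a·(-0.6428) + b·(-0.7660) = 0.78712.
Apparent dip = arctan|0.78712| = 38.21° (true dip is 53.2°, so apparent ≤ true as expected).

38.21°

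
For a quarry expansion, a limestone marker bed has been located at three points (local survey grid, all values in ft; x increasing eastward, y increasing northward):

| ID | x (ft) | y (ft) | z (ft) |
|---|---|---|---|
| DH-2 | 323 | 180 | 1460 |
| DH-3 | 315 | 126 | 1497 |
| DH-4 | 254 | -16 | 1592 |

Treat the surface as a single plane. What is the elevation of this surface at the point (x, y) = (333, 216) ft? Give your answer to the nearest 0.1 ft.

1435.6 ft

Let the plane be z = a·x + b·y + c.
DH-3−DH-2: −8a − 54b = 37;  DH-4−DH-2: −69a − 196b = 132.
Solving gives a = 0.05746, b = −0.69370.
Then c = 1460 − a·323 − b·180 = 1566.31.
At (333, 216): z = 19.1 − 149.8 + 1566.31 = 1435.6 ft.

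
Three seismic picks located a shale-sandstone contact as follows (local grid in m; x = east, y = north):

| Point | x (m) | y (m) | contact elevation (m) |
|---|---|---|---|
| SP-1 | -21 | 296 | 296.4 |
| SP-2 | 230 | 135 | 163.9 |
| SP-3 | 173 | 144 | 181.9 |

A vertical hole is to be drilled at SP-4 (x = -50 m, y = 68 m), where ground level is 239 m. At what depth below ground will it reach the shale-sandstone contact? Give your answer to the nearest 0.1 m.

35.5 m

Two edge vectors: SP-1→SP-2 = (251, -161, -132.5), SP-1→SP-3 = (194, -152, -114.5).
Normal n = (SP-1→SP-2) × (SP-1→SP-3) = (-1705.5, 3034.5, -6918).
So ∂z/∂x = −n_x/n_z = −0.24653 and ∂z/∂y = −n_y/n_z = 0.43864.
Intercept c from SP-1: 296.4 − 5.18 − 129.84 = 161.39.
At (-50, 68): z_contact = 12.33 + 29.83 + 161.39 = 203.54 m.
Depth below ground = 239 − 203.54 = 35.5 m.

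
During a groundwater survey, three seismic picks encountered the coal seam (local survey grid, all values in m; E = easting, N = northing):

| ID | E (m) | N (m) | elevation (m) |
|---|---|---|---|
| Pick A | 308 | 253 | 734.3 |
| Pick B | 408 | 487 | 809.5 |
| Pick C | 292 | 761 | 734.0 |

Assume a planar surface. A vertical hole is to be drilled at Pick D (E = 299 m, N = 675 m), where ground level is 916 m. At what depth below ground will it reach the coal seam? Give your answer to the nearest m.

179 m

Let the plane be z = a·E + b·N + c.
Pick B−Pick A: 100a + 234b = 75.2;  Pick C−Pick A: −16a + 508b = −0.3.
Solving gives a = 0.70167, b = 0.02151.
Then c = 734.3 − a·308 − b·253 = 512.74.
At (299, 675): z_contact = 209.8 + 14.5 + 512.74 = 737.1 m.
Depth below ground = 916 − 737.1 = 179 m.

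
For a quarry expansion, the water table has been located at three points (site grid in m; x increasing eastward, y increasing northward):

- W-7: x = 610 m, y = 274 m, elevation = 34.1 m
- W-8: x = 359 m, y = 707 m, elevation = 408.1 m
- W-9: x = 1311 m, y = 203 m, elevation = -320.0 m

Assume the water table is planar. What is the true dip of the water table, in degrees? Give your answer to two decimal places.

36.93°

Let the plane be z = a·x + b·y + c.
W-8−W-7: −251a + 433b = 374;  W-9−W-7: 701a − 71b = −354.1.
Solving gives a = −0.44370, b = 0.60654.
Gradient magnitude |∇z| = √(a² + b²) = √(0.19687 + 0.36789) = 0.75150.
True dip = arctan(0.75150) = 36.93°, dipping toward SE (azimuth ≈ 144°).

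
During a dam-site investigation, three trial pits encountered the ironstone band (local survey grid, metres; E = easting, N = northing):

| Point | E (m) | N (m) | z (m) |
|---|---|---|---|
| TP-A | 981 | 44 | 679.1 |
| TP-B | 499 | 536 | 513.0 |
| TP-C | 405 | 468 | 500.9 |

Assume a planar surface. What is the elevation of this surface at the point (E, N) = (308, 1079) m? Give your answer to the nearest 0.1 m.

Let the plane be z = a·E + b·N + c.
TP-B−TP-A: −482a + 492b = −166.1;  TP-C−TP-A: −576a + 424b = −178.2.
Solving gives a = 0.218263, b = −0.123775.
Then c = 679.1 − a·981 − b·44 = 470.43.
At (308, 1079): z = 67.2 − 133.6 + 470.43 = 404.1 m.

404.1 m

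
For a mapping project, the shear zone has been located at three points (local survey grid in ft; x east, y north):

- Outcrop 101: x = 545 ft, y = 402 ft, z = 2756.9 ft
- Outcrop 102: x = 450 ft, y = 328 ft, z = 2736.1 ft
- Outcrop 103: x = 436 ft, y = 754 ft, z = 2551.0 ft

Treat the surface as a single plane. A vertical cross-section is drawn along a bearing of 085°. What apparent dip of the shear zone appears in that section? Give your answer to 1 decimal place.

Let the plane be z = a·x + b·y + c.
Outcrop 102−Outcrop 101: −95a − 74b = −20.8;  Outcrop 103−Outcrop 101: −109a + 352b = −205.9.
Solving gives a = 0.54349, b = −0.41665.
Unit vector along 085° is (sin 85°, cos 85°) = (0.9962, 0.0872).
Slope in that direction = a·(0.9962) + b·(0.0872) = 0.50511.
Apparent dip = arctan|0.50511| = 26.8° (true dip is 34.4°, so apparent ≤ true as expected).

26.8°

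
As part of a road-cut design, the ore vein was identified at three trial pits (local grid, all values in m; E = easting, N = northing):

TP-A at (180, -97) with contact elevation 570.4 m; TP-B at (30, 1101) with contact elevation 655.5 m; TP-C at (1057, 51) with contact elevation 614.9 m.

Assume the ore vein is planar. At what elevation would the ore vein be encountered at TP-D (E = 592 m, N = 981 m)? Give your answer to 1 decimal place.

667.7 m

Two edge vectors: TP-A→TP-B = (-150, 1198, 85.1), TP-A→TP-C = (877, 148, 44.5).
Normal n = (TP-A→TP-B) × (TP-A→TP-C) = (40716.2, 81307.7, -1072846).
So ∂z/∂E = −n_x/n_z = 0.037952 and ∂z/∂N = −n_y/n_z = 0.075787.
Intercept c from TP-A: 570.4 − 6.83 + 7.35 = 570.92.
At (592, 981): z = 22.5 + 74.3 + 570.92 = 667.7 m.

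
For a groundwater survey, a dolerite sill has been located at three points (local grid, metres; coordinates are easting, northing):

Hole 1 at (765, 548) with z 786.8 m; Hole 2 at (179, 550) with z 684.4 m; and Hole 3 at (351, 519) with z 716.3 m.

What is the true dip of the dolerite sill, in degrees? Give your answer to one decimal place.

Let the plane be z = a·easting + b·northing + c.
Hole 2−Hole 1: −586a + 2b = −102.4;  Hole 3−Hole 1: −414a − 29b = −70.5.
Solving gives a = 0.17454, b = −0.06063.
Gradient magnitude |∇z| = √(a² + b²) = √(0.03046 + 0.00368) = 0.18477.
True dip = arctan(0.18477) = 10.5°, dipping toward WNW (azimuth ≈ 289°).

10.5°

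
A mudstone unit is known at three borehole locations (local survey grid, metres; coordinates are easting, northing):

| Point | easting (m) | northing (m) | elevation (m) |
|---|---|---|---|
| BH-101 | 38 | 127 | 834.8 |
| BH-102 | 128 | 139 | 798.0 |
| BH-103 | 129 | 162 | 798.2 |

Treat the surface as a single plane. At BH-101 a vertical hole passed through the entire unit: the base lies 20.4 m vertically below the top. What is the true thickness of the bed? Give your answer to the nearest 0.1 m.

Two edge vectors: BH-101→BH-102 = (90, 12, -36.8), BH-101→BH-103 = (91, 35, -36.6).
Normal n = (BH-101→BH-102) × (BH-101→BH-103) = (848.8, -54.8, 2058).
So ∂z/∂easting = −n_x/n_z = −0.41244 and ∂z/∂northing = −n_y/n_z = 0.02663.
|∇z| = √(a²+b²) = 0.41330, so dip δ = arctan(0.41330) = 22.46°.
True thickness = vertical thickness × cos δ = 20.4 × cos 22.46° = 18.9 m.

18.9 m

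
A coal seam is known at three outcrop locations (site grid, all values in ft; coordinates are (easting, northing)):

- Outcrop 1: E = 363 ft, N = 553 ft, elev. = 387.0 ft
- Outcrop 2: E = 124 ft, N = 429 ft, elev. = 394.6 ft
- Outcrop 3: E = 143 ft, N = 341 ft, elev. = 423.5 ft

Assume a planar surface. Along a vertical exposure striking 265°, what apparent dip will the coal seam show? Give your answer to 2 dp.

5.59°

Two edge vectors: Outcrop 1→Outcrop 2 = (-239, -124, 7.6), Outcrop 1→Outcrop 3 = (-220, -212, 36.5).
Normal n = (Outcrop 1→Outcrop 2) × (Outcrop 1→Outcrop 3) = (-2914.8, 7051.5, 23388).
So ∂z/∂E = −n_x/n_z = 0.12463 and ∂z/∂N = −n_y/n_z = −0.30150.
Unit vector along 265° is (sin 265°, cos 265°) = (-0.9962, -0.0872).
Slope in that direction = a·(-0.9962) + b·(-0.0872) = −0.09788.
Apparent dip = arctan|0.09788| = 5.59° (true dip is 18.1°, so apparent ≤ true as expected).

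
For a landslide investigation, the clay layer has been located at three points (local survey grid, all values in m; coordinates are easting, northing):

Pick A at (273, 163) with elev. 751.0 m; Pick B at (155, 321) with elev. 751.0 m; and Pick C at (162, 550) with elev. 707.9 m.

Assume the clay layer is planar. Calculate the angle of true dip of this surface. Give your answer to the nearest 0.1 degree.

16.8°

Two edge vectors: Pick A→Pick B = (-118, 158, 0), Pick A→Pick C = (-111, 387, -43.1).
Normal n = (Pick A→Pick B) × (Pick A→Pick C) = (-6809.8, -5085.8, -28128).
So ∂z/∂easting = −n_x/n_z = −0.24210 and ∂z/∂northing = −n_y/n_z = −0.18081.
Gradient magnitude |∇z| = √(a² + b²) = √(0.05861 + 0.03269) = 0.30217.
True dip = arctan(0.30217) = 16.8°, dipping toward NE (azimuth ≈ 053°).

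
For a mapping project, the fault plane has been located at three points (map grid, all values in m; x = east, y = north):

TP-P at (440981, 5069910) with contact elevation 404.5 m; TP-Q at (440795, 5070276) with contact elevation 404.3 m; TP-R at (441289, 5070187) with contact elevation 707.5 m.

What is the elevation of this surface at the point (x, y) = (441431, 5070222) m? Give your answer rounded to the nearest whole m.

815 m

Two edge vectors: TP-P→TP-Q = (-186, 366, -0.2), TP-P→TP-R = (308, 277, 303).
Normal n = (TP-P→TP-Q) × (TP-P→TP-R) = (110953.4, 56296.4, -164250).
So ∂z/∂x = −n_x/n_z = 0.67551537 and ∂z/∂y = −n_y/n_z = 0.34274825.
Intercept c from TP-P: 404.5 − 297889.44 − 1737702.78 = −2035187.72.
At (441431, 5070222): z = 298193.4 + 1737809.7 − 2035187.72 = 815.4 m.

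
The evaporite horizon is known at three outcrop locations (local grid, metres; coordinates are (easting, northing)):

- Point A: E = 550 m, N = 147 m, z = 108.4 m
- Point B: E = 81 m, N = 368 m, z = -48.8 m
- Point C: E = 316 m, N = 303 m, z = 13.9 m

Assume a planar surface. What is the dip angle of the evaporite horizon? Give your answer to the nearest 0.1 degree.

Two edge vectors: Point A→Point B = (-469, 221, -157.2), Point A→Point C = (-234, 156, -94.5).
Normal n = (Point A→Point B) × (Point A→Point C) = (3638.7, -7535.7, -21450).
So ∂z/∂E = −n_x/n_z = 0.16964 and ∂z/∂N = −n_y/n_z = −0.35131.
Gradient magnitude |∇z| = √(a² + b²) = √(0.02878 + 0.12342) = 0.39013.
True dip = arctan(0.39013) = 21.3°, dipping toward NNW (azimuth ≈ 334°).

21.3°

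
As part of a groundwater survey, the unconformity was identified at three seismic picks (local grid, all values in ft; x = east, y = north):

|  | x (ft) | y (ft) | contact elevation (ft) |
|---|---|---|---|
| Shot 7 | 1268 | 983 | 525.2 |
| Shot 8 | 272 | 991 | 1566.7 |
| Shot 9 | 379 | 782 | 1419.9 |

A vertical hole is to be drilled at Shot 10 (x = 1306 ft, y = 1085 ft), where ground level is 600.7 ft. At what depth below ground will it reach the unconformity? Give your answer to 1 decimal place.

98.1 ft

Let the plane be z = a·x + b·y + c.
Shot 8−Shot 7: −996a + 8b = 1041.5;  Shot 9−Shot 7: −889a − 201b = 894.7.
Solving gives a = −1.044335, b = 0.167733.
Then c = 525.2 − a·1268 − b·983 = 1684.54.
At (1306, 1085): z_contact = −1363.90 + 181.99 + 1684.54 = 502.62 ft.
Depth below ground = 600.7 − 502.62 = 98.1 ft.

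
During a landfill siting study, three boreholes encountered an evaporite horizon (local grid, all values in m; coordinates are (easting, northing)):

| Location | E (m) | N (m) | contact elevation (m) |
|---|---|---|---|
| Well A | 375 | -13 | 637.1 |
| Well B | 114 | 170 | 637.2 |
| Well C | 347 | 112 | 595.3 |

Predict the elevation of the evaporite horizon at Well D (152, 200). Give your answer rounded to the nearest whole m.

Let the plane be z = a·E + b·N + c.
Well B−Well A: −261a + 183b = 0.1;  Well C−Well A: −28a + 125b = −41.8.
Solving gives a = −0.27860, b = −0.39681.
Then c = 637.1 − a·375 − b·-13 = 736.42.
At (152, 200): z = −42.3 − 79.4 + 736.42 = 614.7 m.

615 m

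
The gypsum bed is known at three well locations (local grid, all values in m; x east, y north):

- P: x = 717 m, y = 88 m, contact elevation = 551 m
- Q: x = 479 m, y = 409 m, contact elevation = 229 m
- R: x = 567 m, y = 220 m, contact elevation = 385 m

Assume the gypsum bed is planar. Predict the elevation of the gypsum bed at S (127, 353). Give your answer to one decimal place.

Two edge vectors: P→Q = (-238, 321, -322), P→R = (-150, 132, -166).
Normal n = (P→Q) × (P→R) = (-10782, 8792, 16734).
So ∂z/∂x = −n_x/n_z = 0.64432 and ∂z/∂y = −n_y/n_z = −0.52540.
Intercept c from P: 551 − 461.98 + 46.23 = 135.26.
At (127, 353): z = 81.8 − 185.5 + 135.26 = 31.6 m.

31.6 m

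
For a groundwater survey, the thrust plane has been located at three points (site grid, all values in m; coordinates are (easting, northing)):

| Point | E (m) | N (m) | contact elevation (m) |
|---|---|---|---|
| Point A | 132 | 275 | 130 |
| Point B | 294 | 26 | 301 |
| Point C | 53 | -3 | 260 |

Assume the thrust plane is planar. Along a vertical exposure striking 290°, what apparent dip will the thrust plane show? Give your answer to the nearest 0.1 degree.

21.9°

Two edge vectors: Point A→Point B = (162, -249, 171), Point A→Point C = (-79, -278, 130).
Normal n = (Point A→Point B) × (Point A→Point C) = (15168, -34569, -64707).
So ∂z/∂E = −n_x/n_z = 0.23441 and ∂z/∂N = −n_y/n_z = −0.53424.
Unit vector along 290° is (sin 290°, cos 290°) = (-0.9397, 0.3420).
Slope in that direction = a·(-0.9397) + b·(0.3420) = −0.40299.
Apparent dip = arctan|0.40299| = 21.9° (true dip is 30.3°, so apparent ≤ true as expected).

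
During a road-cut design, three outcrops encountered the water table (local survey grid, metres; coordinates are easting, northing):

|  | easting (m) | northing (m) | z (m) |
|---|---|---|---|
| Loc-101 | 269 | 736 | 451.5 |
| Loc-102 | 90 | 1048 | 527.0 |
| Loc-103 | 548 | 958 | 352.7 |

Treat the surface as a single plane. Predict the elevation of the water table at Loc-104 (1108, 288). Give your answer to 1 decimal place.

Two edge vectors: Loc-101→Loc-102 = (-179, 312, 75.5), Loc-101→Loc-103 = (279, 222, -98.8).
Normal n = (Loc-101→Loc-102) × (Loc-101→Loc-103) = (-47586.6, 3379.3, -126786).
So ∂z/∂easting = −n_x/n_z = −0.375330 and ∂z/∂northing = −n_y/n_z = 0.026654.
Intercept c from Loc-101: 451.5 + 100.96 − 19.62 = 532.85.
At (1108, 288): z = −415.9 + 7.7 + 532.85 = 124.7 m.

124.7 m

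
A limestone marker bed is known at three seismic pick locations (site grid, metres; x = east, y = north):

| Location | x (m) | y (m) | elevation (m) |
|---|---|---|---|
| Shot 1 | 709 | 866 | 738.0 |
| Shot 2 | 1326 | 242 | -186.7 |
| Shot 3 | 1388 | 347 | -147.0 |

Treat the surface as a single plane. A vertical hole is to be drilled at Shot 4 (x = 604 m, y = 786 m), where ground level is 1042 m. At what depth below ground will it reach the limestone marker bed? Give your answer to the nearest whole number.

Two edge vectors: Shot 1→Shot 2 = (617, -624, -924.7), Shot 1→Shot 3 = (679, -519, -885).
Normal n = (Shot 1→Shot 2) × (Shot 1→Shot 3) = (72320.7, -81826.3, 103473).
So ∂z/∂x = −n_x/n_z = −0.69893 and ∂z/∂y = −n_y/n_z = 0.79080.
Intercept c from Shot 1: 738 + 495.54 − 684.83 = 548.71.
At (604, 786): z_contact = −422.2 + 621.6 + 548.71 = 748.1 m.
Depth below ground = 1042 − 748.1 = 294 m.

294 m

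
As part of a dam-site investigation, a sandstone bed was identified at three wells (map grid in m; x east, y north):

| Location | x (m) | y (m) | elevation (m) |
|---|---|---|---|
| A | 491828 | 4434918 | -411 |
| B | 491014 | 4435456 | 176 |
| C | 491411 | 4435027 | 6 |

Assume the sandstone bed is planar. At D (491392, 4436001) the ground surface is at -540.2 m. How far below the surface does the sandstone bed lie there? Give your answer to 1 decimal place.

Two edge vectors: A→B = (-814, 538, 587), A→C = (-417, 109, 417).
Normal n = (A→B) × (A→C) = (160363, 94659, 135620).
So ∂z/∂x = −n_x/n_z = −1.182443592 and ∂z/∂y = −n_y/n_z = −0.697972275.
Intercept c from A: -411 + 581558.87 + 3095449.81 = 3676597.68.
At (491392, 4436001): z_contact = −581043.32 − 3096205.71 + 3676597.68 = -651.36 m.
Depth below ground = -540.2 − (-651.36) = 111.2 m.

111.2 m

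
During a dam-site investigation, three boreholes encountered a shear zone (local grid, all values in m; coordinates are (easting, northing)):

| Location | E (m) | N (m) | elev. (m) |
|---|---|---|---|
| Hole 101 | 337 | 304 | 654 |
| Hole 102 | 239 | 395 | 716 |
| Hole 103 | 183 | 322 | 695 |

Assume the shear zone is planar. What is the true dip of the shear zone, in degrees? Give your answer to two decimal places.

26.54°

Two edge vectors: Hole 101→Hole 102 = (-98, 91, 62), Hole 101→Hole 103 = (-154, 18, 41).
Normal n = (Hole 101→Hole 102) × (Hole 101→Hole 103) = (2615, -5530, 12250).
So ∂z/∂E = −n_x/n_z = −0.21347 and ∂z/∂N = −n_y/n_z = 0.45143.
Gradient magnitude |∇z| = √(a² + b²) = √(0.04557 + 0.20379) = 0.49936.
True dip = arctan(0.49936) = 26.54°, dipping toward SSE (azimuth ≈ 155°).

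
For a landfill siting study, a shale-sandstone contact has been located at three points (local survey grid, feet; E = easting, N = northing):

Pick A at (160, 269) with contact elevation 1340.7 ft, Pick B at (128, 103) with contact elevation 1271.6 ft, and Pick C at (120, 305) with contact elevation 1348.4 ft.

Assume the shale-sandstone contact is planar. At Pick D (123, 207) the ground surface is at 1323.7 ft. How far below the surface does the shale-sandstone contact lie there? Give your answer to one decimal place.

Let the plane be z = a·E + b·N + c.
Pick B−Pick A: −32a − 166b = −69.1;  Pick C−Pick A: −40a + 36b = 7.7.
Solving gives a = 0.15521, b = 0.38634.
Then c = 1340.7 − a·160 − b·269 = 1211.94.
At (123, 207): z_contact = 19.09 + 79.97 + 1211.94 = 1311.00 ft.
Depth below ground = 1323.7 − 1311.00 = 12.7 ft.

12.7 ft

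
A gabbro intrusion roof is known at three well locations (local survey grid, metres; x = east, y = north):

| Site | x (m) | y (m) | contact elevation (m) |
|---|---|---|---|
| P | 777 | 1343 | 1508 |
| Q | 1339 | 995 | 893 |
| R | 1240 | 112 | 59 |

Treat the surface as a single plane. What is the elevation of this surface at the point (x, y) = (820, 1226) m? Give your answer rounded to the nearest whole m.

Let the plane be z = a·x + b·y + c.
Q−P: 562a − 348b = −615;  R−P: 463a − 1231b = −1449.
Solving gives a = −0.47638, b = 0.99792.
Then c = 1508 − a·777 − b·1343 = 537.94.
At (820, 1226): z = −390.6 + 1223.4 + 537.94 = 1370.8 m.

1371 m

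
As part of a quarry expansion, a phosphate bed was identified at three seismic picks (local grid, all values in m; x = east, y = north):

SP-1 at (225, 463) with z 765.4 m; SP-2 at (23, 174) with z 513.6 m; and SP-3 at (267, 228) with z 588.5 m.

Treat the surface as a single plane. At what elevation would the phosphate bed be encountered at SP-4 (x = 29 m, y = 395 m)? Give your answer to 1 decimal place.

Two edge vectors: SP-1→SP-2 = (-202, -289, -251.8), SP-1→SP-3 = (42, -235, -176.9).
Normal n = (SP-1→SP-2) × (SP-1→SP-3) = (-8048.9, -46309.4, 59608).
So ∂z/∂x = −n_x/n_z = 0.13503 and ∂z/∂y = −n_y/n_z = 0.77690.
Intercept c from SP-1: 765.4 − 30.38 − 359.70 = 375.31.
At (29, 395): z = 3.9 + 306.9 + 375.31 = 686.1 m.

686.1 m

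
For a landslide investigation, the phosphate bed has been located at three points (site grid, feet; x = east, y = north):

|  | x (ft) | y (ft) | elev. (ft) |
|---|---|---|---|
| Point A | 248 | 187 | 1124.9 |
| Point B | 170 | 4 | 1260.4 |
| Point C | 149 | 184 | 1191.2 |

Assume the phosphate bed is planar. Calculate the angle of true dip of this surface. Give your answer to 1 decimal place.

38.7°

Two edge vectors: Point A→Point B = (-78, -183, 135.5), Point A→Point C = (-99, -3, 66.3).
Normal n = (Point A→Point B) × (Point A→Point C) = (-11726.4, -8243.1, -17883).
So ∂z/∂x = −n_x/n_z = −0.65573 and ∂z/∂y = −n_y/n_z = −0.46095.
Gradient magnitude |∇z| = √(a² + b²) = √(0.42998 + 0.21247) = 0.80153.
True dip = arctan(0.80153) = 38.7°, dipping toward NE (azimuth ≈ 055°).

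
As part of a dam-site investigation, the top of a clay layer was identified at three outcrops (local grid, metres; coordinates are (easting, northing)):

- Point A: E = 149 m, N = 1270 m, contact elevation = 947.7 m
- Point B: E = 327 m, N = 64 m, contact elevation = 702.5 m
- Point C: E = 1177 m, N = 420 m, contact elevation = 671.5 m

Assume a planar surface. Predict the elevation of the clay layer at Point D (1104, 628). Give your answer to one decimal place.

Let the plane be z = a·E + b·N + c.
Point B−Point A: 178a − 1206b = −245.2;  Point C−Point A: 1028a − 850b = −276.2.
Solving gives a = −0.114544, b = 0.186411.
Then c = 947.7 − a·149 − b·1270 = 728.03.
At (1104, 628): z = −126.5 + 117.1 + 728.03 = 718.6 m.

718.6 m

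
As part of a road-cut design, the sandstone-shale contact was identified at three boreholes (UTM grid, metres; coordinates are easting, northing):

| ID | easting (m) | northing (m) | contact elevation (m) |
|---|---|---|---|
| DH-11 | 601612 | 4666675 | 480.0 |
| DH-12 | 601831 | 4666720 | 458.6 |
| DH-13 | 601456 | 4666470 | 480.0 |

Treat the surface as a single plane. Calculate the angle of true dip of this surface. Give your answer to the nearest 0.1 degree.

8.3°

Two edge vectors: DH-11→DH-12 = (219, 45, -21.4), DH-11→DH-13 = (-156, -205, 0).
Normal n = (DH-11→DH-12) × (DH-11→DH-13) = (-4387, 3338.4, -37875).
So ∂z/∂easting = −n_x/n_z = −0.11583 and ∂z/∂northing = −n_y/n_z = 0.08814.
Gradient magnitude |∇z| = √(a² + b²) = √(0.01342 + 0.00777) = 0.14555.
True dip = arctan(0.14555) = 8.3°, dipping toward SE (azimuth ≈ 127°).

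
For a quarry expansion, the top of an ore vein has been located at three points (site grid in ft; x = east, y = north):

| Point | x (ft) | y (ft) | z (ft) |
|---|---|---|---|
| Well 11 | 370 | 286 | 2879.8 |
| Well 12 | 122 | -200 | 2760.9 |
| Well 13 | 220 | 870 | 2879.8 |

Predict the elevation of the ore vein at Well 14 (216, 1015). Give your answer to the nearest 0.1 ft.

Two edge vectors: Well 11→Well 12 = (-248, -486, -118.9), Well 11→Well 13 = (-150, 584, 0).
Normal n = (Well 11→Well 12) × (Well 11→Well 13) = (69437.6, 17835, -217732).
So ∂z/∂x = −n_x/n_z = 0.318913 and ∂z/∂y = −n_y/n_z = 0.081913.
Intercept c from Well 11: 2879.8 − 118.00 − 23.43 = 2738.38.
At (216, 1015): z = 68.9 + 83.1 + 2738.38 = 2890.4 ft.

2890.4 ft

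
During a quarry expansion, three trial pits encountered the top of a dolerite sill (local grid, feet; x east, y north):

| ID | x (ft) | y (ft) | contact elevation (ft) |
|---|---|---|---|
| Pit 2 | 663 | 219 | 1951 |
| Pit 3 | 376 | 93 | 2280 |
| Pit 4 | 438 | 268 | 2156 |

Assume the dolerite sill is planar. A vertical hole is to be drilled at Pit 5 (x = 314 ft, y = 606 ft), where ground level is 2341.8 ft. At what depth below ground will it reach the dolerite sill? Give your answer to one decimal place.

Let the plane be z = a·x + b·y + c.
Pit 3−Pit 2: −287a − 126b = 329;  Pit 4−Pit 2: −225a + 49b = 205.
Solving gives a = −0.98911, b = −0.35814.
Then c = 1951 − a·663 − b·219 = 2685.21.
At (314, 606): z_contact = −310.58 − 217.04 + 2685.21 = 2157.60 ft.
Depth below ground = 2341.8 − 2157.60 = 184.2 ft.

184.2 ft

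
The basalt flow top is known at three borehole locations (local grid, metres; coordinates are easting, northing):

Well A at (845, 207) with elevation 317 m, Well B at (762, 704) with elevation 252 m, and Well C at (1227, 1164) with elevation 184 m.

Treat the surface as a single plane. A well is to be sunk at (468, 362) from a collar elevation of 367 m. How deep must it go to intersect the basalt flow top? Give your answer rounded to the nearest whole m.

65 m

Let the plane be z = a·easting + b·northing + c.
Well B−Well A: −83a + 497b = −65;  Well C−Well A: 382a + 957b = −133.
Solving gives a = −0.01447, b = −0.13320.
Then c = 317 − a·845 − b·207 = 356.80.
At (468, 362): z_contact = −6.8 − 48.2 + 356.80 = 301.8 m.
Depth below ground = 367 − 301.8 = 65 m.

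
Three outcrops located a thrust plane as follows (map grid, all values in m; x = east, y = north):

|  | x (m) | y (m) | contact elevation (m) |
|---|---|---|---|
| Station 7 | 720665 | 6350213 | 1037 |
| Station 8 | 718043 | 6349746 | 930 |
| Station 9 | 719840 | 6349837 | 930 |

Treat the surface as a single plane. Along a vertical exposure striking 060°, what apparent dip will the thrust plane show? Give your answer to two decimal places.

Let the plane be z = a·x + b·y + c.
Station 8−Station 7: −2622a − 467b = −107;  Station 9−Station 7: −825a − 376b = −107.
Solving gives a = −0.01621, b = 0.32015.
Unit vector along 060° is (sin 60°, cos 60°) = (0.8660, 0.5000).
Slope in that direction = a·(0.8660) + b·(0.5000) = 0.14603.
Apparent dip = arctan|0.14603| = 8.31° (true dip is 17.8°, so apparent ≤ true as expected).

8.31°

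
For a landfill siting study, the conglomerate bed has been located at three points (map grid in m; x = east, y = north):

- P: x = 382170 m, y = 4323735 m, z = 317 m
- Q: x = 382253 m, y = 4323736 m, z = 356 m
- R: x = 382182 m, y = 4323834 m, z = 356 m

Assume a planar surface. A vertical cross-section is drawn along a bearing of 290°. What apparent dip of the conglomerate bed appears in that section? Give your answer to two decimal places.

17.86°

Two edge vectors: P→Q = (83, 1, 39), P→R = (12, 99, 39).
Normal n = (P→Q) × (P→R) = (-3822, -2769, 8205).
So ∂z/∂x = −n_x/n_z = 0.46581 and ∂z/∂y = −n_y/n_z = 0.33748.
Unit vector along 290° is (sin 290°, cos 290°) = (-0.9397, 0.3420).
Slope in that direction = a·(-0.9397) + b·(0.3420) = −0.32230.
Apparent dip = arctan|0.32230| = 17.86° (true dip is 29.9°, so apparent ≤ true as expected).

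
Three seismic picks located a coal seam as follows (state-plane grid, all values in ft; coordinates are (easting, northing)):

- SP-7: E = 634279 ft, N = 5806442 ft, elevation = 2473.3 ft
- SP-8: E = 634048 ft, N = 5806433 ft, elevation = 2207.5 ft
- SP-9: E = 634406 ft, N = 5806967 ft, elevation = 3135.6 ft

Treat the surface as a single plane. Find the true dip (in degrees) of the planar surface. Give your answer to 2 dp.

56.14°

Two edge vectors: SP-7→SP-8 = (-231, -9, -265.8), SP-7→SP-9 = (127, 525, 662.3).
Normal n = (SP-7→SP-8) × (SP-7→SP-9) = (133584.3, 119234.7, -120132).
So ∂z/∂E = −n_x/n_z = 1.11198 and ∂z/∂N = −n_y/n_z = 0.99253.
Gradient magnitude |∇z| = √(a² + b²) = √(1.23650 + 0.98512) = 1.49051.
True dip = arctan(1.49051) = 56.14°, dipping toward SW (azimuth ≈ 228°).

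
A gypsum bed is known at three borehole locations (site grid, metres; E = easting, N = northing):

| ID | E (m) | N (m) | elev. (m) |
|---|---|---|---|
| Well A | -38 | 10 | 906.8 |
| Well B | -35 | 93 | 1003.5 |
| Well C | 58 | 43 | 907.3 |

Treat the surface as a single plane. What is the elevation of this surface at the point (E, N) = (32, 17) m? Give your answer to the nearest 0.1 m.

Two edge vectors: Well A→Well B = (3, 83, 96.7), Well A→Well C = (96, 33, 0.5).
Normal n = (Well A→Well B) × (Well A→Well C) = (-3149.6, 9281.7, -7869).
So ∂z/∂E = −n_x/n_z = −0.40025 and ∂z/∂N = −n_y/n_z = 1.17953.
Intercept c from Well A: 906.8 − 15.21 − 11.80 = 879.80.
At (32, 17): z = −12.8 + 20.1 + 879.80 = 887.0 m.

887.0 m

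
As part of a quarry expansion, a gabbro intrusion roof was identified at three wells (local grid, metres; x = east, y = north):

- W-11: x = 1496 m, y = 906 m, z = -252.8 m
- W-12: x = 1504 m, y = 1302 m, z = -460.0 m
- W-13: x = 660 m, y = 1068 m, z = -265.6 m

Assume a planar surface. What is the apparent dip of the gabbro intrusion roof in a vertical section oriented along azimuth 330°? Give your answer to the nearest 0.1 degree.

Two edge vectors: W-11→W-12 = (8, 396, -207.2), W-11→W-13 = (-836, 162, -12.8).
Normal n = (W-11→W-12) × (W-11→W-13) = (28497.6, 173321.6, 332352).
So ∂z/∂x = −n_x/n_z = −0.08575 and ∂z/∂y = −n_y/n_z = −0.52150.
Unit vector along 330° is (sin 330°, cos 330°) = (-0.5000, 0.8660).
Slope in that direction = a·(-0.5000) + b·(0.8660) = −0.40876.
Apparent dip = arctan|0.40876| = 22.2° (true dip is 27.9°, so apparent ≤ true as expected).

22.2°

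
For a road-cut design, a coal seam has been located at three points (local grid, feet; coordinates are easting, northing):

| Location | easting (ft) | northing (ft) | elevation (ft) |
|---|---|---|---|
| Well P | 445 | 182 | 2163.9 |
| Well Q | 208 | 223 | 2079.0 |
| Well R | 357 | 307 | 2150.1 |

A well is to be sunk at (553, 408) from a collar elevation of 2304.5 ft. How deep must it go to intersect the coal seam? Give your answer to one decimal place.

Two edge vectors: Well P→Well Q = (-237, 41, -84.9), Well P→Well R = (-88, 125, -13.8).
Normal n = (Well P→Well Q) × (Well P→Well R) = (10046.7, 4200.6, -26017).
So ∂z/∂easting = −n_x/n_z = 0.38616 and ∂z/∂northing = −n_y/n_z = 0.16146.
Intercept c from Well P: 2163.9 − 171.84 − 29.38 = 1962.67.
At (553, 408): z_contact = 213.55 + 65.87 + 1962.67 = 2242.09 ft.
Depth below ground = 2304.5 − 2242.09 = 62.4 ft.

62.4 ft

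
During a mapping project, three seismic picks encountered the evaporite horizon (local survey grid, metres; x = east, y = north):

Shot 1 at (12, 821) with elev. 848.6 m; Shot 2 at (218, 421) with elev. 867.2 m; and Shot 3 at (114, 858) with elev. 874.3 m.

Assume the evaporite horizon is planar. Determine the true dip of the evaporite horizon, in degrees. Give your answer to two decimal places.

Two edge vectors: Shot 1→Shot 2 = (206, -400, 18.6), Shot 1→Shot 3 = (102, 37, 25.7).
Normal n = (Shot 1→Shot 2) × (Shot 1→Shot 3) = (-10968.2, -3397, 48422).
So ∂z/∂x = −n_x/n_z = 0.22651 and ∂z/∂y = −n_y/n_z = 0.07015.
Gradient magnitude |∇z| = √(a² + b²) = √(0.05131 + 0.00492) = 0.23713.
True dip = arctan(0.23713) = 13.34°, dipping toward WSW (azimuth ≈ 253°).

13.34°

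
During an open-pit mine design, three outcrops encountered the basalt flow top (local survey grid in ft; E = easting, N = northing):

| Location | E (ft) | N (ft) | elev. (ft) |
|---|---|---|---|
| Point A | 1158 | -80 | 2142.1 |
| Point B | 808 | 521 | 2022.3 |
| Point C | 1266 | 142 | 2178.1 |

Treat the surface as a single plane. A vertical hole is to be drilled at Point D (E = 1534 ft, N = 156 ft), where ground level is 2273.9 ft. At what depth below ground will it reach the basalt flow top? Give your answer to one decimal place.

Let the plane be z = a·E + b·N + c.
Point B−Point A: −350a + 601b = −119.8;  Point C−Point A: 108a + 222b = 36.
Solving gives a = 0.338211, b = −0.002373.
Then c = 2142.1 − a·1158 − b·-80 = 1750.26.
At (1534, 156): z_contact = 518.82 − 0.37 + 1750.26 = 2268.71 ft.
Depth below ground = 2273.9 − 2268.71 = 5.2 ft.

5.2 ft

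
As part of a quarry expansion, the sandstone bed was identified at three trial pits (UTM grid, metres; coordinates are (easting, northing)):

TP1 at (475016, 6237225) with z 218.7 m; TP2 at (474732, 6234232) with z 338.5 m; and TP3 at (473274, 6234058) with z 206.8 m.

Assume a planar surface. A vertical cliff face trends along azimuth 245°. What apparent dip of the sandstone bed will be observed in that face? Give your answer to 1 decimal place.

Two edge vectors: TP1→TP2 = (-284, -2993, 119.8), TP1→TP3 = (-1742, -3167, -11.9).
Normal n = (TP1→TP2) × (TP1→TP3) = (415023.3, -212071.2, -4314378).
So ∂z/∂E = −n_x/n_z = 0.09620 and ∂z/∂N = −n_y/n_z = −0.04915.
Unit vector along 245° is (sin 245°, cos 245°) = (-0.9063, -0.4226).
Slope in that direction = a·(-0.9063) + b·(-0.4226) = −0.06641.
Apparent dip = arctan|0.06641| = 3.8° (true dip is 6.2°, so apparent ≤ true as expected).

3.8°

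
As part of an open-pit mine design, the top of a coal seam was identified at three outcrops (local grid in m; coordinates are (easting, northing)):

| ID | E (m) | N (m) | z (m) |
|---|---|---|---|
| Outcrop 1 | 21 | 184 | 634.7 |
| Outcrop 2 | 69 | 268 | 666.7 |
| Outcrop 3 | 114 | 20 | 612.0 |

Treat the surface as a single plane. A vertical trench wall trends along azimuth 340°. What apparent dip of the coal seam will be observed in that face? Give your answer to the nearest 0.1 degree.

Two edge vectors: Outcrop 1→Outcrop 2 = (48, 84, 32), Outcrop 1→Outcrop 3 = (93, -164, -22.7).
Normal n = (Outcrop 1→Outcrop 2) × (Outcrop 1→Outcrop 3) = (3341.2, 4065.6, -15684).
So ∂z/∂E = −n_x/n_z = 0.21303 and ∂z/∂N = −n_y/n_z = 0.25922.
Unit vector along 340° is (sin 340°, cos 340°) = (-0.3420, 0.9397).
Slope in that direction = a·(-0.3420) + b·(0.9397) = 0.17073.
Apparent dip = arctan|0.17073| = 9.7° (true dip is 18.5°, so apparent ≤ true as expected).

9.7°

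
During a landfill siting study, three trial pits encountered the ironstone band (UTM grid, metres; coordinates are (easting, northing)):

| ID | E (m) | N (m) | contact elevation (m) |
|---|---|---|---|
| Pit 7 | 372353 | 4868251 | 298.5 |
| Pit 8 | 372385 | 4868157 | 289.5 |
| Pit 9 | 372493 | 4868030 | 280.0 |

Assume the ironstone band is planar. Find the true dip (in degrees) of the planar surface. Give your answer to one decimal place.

Two edge vectors: Pit 7→Pit 8 = (32, -94, -9), Pit 7→Pit 9 = (140, -221, -18.5).
Normal n = (Pit 7→Pit 8) × (Pit 7→Pit 9) = (-250, -668, 6088).
So ∂z/∂E = −n_x/n_z = 0.04106 and ∂z/∂N = −n_y/n_z = 0.10972.
Gradient magnitude |∇z| = √(a² + b²) = √(0.00169 + 0.01204) = 0.11716.
True dip = arctan(0.11716) = 6.7°, dipping toward SSW (azimuth ≈ 201°).

6.7°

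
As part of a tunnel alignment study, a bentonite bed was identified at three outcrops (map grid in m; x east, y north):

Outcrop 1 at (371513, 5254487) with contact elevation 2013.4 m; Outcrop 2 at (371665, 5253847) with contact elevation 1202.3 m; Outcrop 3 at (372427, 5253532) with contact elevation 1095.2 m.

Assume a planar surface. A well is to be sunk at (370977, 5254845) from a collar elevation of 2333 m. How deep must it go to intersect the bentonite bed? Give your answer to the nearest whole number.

58 m

Let the plane be z = a·x + b·y + c.
Outcrop 2−Outcrop 1: 152a − 640b = −811.1;  Outcrop 3−Outcrop 1: 914a − 955b = −918.2.
Solving gives a = 0.42508527, b = 1.36830150.
Then c = 2013.4 − a·371513 − b·5254487 = −7345633.75.
At (370977, 5254845): z_contact = 157696.9 + 7190212.3 − 7345633.75 = 2275.4 m.
Depth below ground = 2333 − 2275.4 = 58 m.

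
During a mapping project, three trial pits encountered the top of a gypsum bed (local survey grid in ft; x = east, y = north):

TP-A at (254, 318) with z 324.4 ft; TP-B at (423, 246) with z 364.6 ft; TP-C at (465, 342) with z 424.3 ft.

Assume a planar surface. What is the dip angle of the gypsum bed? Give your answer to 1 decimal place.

31.3°

Two edge vectors: TP-A→TP-B = (169, -72, 40.2), TP-A→TP-C = (211, 24, 99.9).
Normal n = (TP-A→TP-B) × (TP-A→TP-C) = (-8157.6, -8400.9, 19248).
So ∂z/∂x = −n_x/n_z = 0.42382 and ∂z/∂y = −n_y/n_z = 0.43646.
Gradient magnitude |∇z| = √(a² + b²) = √(0.17962 + 0.19049) = 0.60837.
True dip = arctan(0.60837) = 31.3°, dipping toward SW (azimuth ≈ 224°).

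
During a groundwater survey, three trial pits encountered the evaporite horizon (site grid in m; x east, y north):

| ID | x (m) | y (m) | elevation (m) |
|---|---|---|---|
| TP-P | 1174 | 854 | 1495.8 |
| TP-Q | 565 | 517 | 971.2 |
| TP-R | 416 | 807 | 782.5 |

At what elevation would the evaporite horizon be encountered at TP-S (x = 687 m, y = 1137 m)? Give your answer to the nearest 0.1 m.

986.8 m

Let the plane be z = a·x + b·y + c.
TP-Q−TP-P: −609a − 337b = −524.6;  TP-R−TP-P: −758a − 47b = −713.3.
Solving gives a = 0.951076, b = −0.162033.
Then c = 1495.8 − a·1174 − b·854 = 517.61.
At (687, 1137): z = 653.4 − 184.2 + 517.61 = 986.8 m.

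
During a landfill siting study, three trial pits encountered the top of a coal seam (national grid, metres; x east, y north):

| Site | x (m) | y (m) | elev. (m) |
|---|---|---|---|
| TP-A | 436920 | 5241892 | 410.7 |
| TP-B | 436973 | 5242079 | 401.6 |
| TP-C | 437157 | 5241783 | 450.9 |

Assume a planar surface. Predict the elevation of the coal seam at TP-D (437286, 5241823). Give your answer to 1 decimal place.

Let the plane be z = a·x + b·y + c.
TP-B−TP-A: 53a + 187b = −9.1;  TP-C−TP-A: 237a − 109b = 40.2.
Solving gives a = 0.130259901, b = −0.085581683.
Then c = 410.7 − a·436920 − b·5241892 = 392107.48.
At (437286, 5241823): z = 56960.8 − 448604.0 + 392107.48 = 464.3 m.

464.3 m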